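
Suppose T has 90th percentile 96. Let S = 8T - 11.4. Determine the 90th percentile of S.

Since a = 8 > 0 the transformation is increasing, so the 90th percentile of S = a·(P_{90} of T) + b = 8·96 + (-11.4) = 756.6.

90th percentile of S = 756.6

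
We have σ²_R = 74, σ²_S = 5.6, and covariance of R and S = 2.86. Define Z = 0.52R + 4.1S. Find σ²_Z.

σ²_Z = 126.34064

σ²_Z = a²·σ²_R + b²·σ²_S + 2ab·covariance of R and S with a = 0.52, b = 4.1.
= 0.52²·74 + 4.1²·5.6 + 2·0.52·4.1·2.86
= 20.0096 + 94.136 + 12.19504 = 126.34064.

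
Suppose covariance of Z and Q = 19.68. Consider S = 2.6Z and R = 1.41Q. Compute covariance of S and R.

covariance of S and R = a·c·covariance of Z and Q = 2.6·1.41·19.68 = 72.14688. Additive constants drop out.

covariance of S and R = 72.14688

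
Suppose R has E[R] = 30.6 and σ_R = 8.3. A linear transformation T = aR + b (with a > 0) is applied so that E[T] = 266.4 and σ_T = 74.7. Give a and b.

a = 9, b = -9

σ_T = a·σ_R (a > 0), so a = 74.7/8.3 = 9.
E[T] = a·E[R] + b, so b = 266.4 − 9·30.6 = -9.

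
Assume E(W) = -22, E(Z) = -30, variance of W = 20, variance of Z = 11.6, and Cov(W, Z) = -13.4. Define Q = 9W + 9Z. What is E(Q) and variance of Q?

E(Q) = -468, variance of Q = 388.8

E(Q) = 9·E(W) + 9·E(Z) = 9·(-22) + 9·(-30) = -468.
variance of Q = a²·variance of W + b²·variance of Z + 2ab·Cov(W, Z) with a = 9, b = 9.
= 9²·20 + 9²·11.6 + 2·9·9·(-13.4)
= 1620 + 939.6 + (-2170.8) = 388.8.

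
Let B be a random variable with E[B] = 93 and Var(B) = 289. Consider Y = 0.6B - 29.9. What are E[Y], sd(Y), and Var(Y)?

Y = 0.6B - 29.9 is linear with a = 0.6, b = -29.9.
E[Y] = a·E[B] + b = 0.6·93 + (-29.9) = 25.9.
sd(B) = √289 = 17.
sd(Y) = |a|·sd(B) = |0.6|·17 = 10.2.
Var(Y) = a²·Var(B) = 0.6²·289 = 104.04 (the additive constant -29.9 does not affect variance).

E[Y] = 25.9, sd(Y) = 10.2, Var(Y) = 104.04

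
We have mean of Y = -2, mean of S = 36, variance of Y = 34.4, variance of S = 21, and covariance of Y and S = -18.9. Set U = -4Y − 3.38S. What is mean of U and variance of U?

mean of U = -113.68, variance of U = 279.2564

mean of U = (-4)·mean of Y + (-3.38)·mean of S = (-4)·(-2) + (-3.38)·36 = -113.68.
variance of U = a²·variance of Y + b²·variance of S + 2ab·covariance of Y and S with a = -4, b = -3.38.
= (-4)²·34.4 + (-3.38)²·21 + 2·(-4)·(-3.38)·(-18.9)
= 550.4 + 239.9124 + (-511.056) = 279.2564.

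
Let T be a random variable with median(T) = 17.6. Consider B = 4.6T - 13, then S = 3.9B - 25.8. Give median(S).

median(B) = 4.6·17.6 + (-13) = 67.96.
median(S) = 3.9·67.96 + (-25.8) = 239.244.

median(S) = 239.244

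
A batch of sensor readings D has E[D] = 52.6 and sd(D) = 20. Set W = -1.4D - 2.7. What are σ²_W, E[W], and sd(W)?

σ²_W = 784, E[W] = -76.34, sd(W) = 28

W = -1.4D - 2.7 is linear with a = -1.4, b = -2.7.
σ²_D = 20² = 400.
σ²_W = a²·σ²_D = (-1.4)²·400 = 784 (the additive constant -2.7 does not affect variance).
E[W] = a·E[D] + b = (-1.4)·52.6 + (-2.7) = -76.34.
sd(W) = |a|·sd(D) = |-1.4|·20 = 28.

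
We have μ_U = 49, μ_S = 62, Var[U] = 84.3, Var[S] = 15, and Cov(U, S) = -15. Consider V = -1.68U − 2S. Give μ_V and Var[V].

μ_V = -206.32, Var[V] = 197.12832

μ_V = (-1.68)·μ_U + (-2)·μ_S = (-1.68)·49 + (-2)·62 = -206.32.
Var[V] = a²·Var[U] + b²·Var[S] + 2ab·Cov(U, S) with a = -1.68, b = -2.
= (-1.68)²·84.3 + (-2)²·15 + 2·(-1.68)·(-2)·(-15)
= 237.92832 + 60 + (-100.8) = 197.12832.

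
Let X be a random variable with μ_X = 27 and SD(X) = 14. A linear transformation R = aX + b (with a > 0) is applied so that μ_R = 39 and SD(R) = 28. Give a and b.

SD(R) = a·SD(X) (a > 0), so a = 28/14 = 2.
μ_R = a·μ_X + b, so b = 39 − 2·27 = -15.

a = 2, b = -15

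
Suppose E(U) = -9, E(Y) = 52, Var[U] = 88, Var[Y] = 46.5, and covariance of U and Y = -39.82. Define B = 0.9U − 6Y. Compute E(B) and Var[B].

E(B) = 0.9·E(U) + (-6)·E(Y) = 0.9·(-9) + (-6)·52 = -320.1.
Var[B] = a²·Var[U] + b²·Var[Y] + 2ab·covariance of U and Y with a = 0.9, b = -6.
= 0.9²·88 + (-6)²·46.5 + 2·0.9·(-6)·(-39.82)
= 71.28 + 1674 + 430.056 = 2175.336.

E(B) = -320.1, Var[B] = 2175.336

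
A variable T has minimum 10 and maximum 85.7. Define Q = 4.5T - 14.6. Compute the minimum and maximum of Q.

a = 4.5 > 0, so min(Q) = a·min(T)+b = 4.5·10 + (-14.6) = 30.4 and max(Q) = 4.5·85.7 + (-14.6) = 371.05.

min(Q) = 30.4, max(Q) = 371.05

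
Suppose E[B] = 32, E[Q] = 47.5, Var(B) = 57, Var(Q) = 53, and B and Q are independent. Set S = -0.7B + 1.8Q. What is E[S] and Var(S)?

E[S] = 63.1, Var(S) = 199.65

E[S] = (-0.7)·E[B] + 1.8·E[Q] = (-0.7)·32 + 1.8·47.5 = 63.1.
Var(S) = a²·Var(B) + b²·Var(Q) + 2ab·Cov[B, Q] with a = -0.7, b = 1.8.
Independence gives Cov[B, Q] = 0.
= (-0.7)²·57 + 1.8²·53 + 2·(-0.7)·1.8·0
= 27.93 + 171.72 + 0 = 199.65.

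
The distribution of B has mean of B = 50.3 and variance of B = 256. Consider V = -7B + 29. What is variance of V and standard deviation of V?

V = -7B + 29 is linear with a = -7, b = 29.
variance of V = a²·variance of B = (-7)²·256 = 12544 (the additive constant 29 does not affect variance).
standard deviation of B = √256 = 16.
standard deviation of V = |a|·standard deviation of B = |-7|·16 = 112.

variance of V = 12544, standard deviation of V = 112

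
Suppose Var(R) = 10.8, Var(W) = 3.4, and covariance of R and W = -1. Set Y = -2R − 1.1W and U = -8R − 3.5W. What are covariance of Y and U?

By bilinearity, covariance of Y and U = ac·Var(R) + bd·Var(W) + (ad+bc)·covariance of R and W, with a=-2, b=-1.1, c=-8, d=-3.5.
ac·Var(R) = (-2)·(-8)·10.8 = 172.8
bd·Var(W) = (-1.1)·(-3.5)·3.4 = 13.09
(ad+bc)·covariance of R and W = (15.8)·(-1) = -15.8
covariance of Y and U = 172.8 + 13.09 + (-15.8) = 170.09.

covariance of Y and U = 170.09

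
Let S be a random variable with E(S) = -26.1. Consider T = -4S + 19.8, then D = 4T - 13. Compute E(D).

E(D) = 483.8

E(T) = (-4)·(-26.1) + 19.8 = 124.2.
E(D) = 4·124.2 + (-13) = 483.8.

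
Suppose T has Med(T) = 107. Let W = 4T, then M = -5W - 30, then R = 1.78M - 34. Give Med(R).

Med(R) = -3896.6

Med(W) = 4·107 = 428.
Med(M) = (-5)·428 + (-30) = -2170.
Med(R) = 1.78·(-2170) + (-34) = -3896.6.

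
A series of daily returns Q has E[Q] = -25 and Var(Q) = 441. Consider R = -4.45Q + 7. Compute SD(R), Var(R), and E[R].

SD(R) = 93.45, Var(R) = 8732.9025, E[R] = 118.25

R = -4.45Q + 7 is linear with a = -4.45, b = 7.
SD(Q) = √441 = 21.
SD(R) = |a|·SD(Q) = |-4.45|·21 = 93.45.
Var(R) = a²·Var(Q) = (-4.45)²·441 = 8732.9025 (the additive constant 7 does not affect variance).
E[R] = a·E[Q] + b = (-4.45)·(-25) + 7 = 118.25.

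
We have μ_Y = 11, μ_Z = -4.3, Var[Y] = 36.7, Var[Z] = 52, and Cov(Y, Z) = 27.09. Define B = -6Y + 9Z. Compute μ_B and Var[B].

μ_B = -104.7, Var[B] = 2607.48

μ_B = (-6)·μ_Y + 9·μ_Z = (-6)·11 + 9·(-4.3) = -104.7.
Var[B] = a²·Var[Y] + b²·Var[Z] + 2ab·Cov(Y, Z) with a = -6, b = 9.
= (-6)²·36.7 + 9²·52 + 2·(-6)·9·27.09
= 1321.2 + 4212 + (-2925.72) = 2607.48.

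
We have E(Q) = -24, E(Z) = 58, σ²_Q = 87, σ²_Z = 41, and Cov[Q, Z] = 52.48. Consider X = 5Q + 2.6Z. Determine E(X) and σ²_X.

E(X) = 5·E(Q) + 2.6·E(Z) = 5·(-24) + 2.6·58 = 30.8.
σ²_X = a²·σ²_Q + b²·σ²_Z + 2ab·Cov[Q, Z] with a = 5, b = 2.6.
= 5²·87 + 2.6²·41 + 2·5·2.6·52.48
= 2175 + 277.16 + 1364.48 = 3816.64.

E(X) = 30.8, σ²_X = 3816.64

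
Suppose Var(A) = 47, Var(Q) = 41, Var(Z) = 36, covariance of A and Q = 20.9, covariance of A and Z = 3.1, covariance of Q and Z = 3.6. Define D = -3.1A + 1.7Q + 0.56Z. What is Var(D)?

Var(D) = 357.2548

Var(D) = a²·Var(A) + b²·Var(Q) + c²·Var(Z) + 2ab·covariance of A and Q + 2ac·covariance of A and Z + 2bc·covariance of Q and Z, with a = -3.1, b = 1.7, c = 0.56.
= 451.67 + 118.49 + 11.2896 + (-220.286) + (-10.7632) + 6.8544
= 357.2548.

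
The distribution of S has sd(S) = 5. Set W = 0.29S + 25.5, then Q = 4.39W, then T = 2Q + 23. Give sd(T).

sd(T) = 12.731

sd(W) = |0.29|·5 = 1.45.
sd(Q) = |4.39|·1.45 = 6.3655.
sd(T) = |2|·6.3655 = 12.731.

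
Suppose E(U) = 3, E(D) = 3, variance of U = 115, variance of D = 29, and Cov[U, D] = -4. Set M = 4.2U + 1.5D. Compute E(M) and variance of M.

E(M) = 17.1, variance of M = 2043.45

E(M) = 4.2·E(U) + 1.5·E(D) = 4.2·3 + 1.5·3 = 17.1.
variance of M = a²·variance of U + b²·variance of D + 2ab·Cov[U, D] with a = 4.2, b = 1.5.
= 4.2²·115 + 1.5²·29 + 2·4.2·1.5·(-4)
= 2028.6 + 65.25 + (-50.4) = 2043.45.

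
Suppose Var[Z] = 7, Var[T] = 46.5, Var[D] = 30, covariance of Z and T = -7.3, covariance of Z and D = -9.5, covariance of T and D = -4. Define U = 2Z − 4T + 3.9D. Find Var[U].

Var[U] = a²·Var[Z] + b²·Var[T] + c²·Var[D] + 2ab·covariance of Z and T + 2ac·covariance of Z and D + 2bc·covariance of T and D, with a = 2, b = -4, c = 3.9.
= 28 + 744 + 456.3 + 116.8 + (-148.2) + 124.8
= 1321.7.

Var[U] = 1321.7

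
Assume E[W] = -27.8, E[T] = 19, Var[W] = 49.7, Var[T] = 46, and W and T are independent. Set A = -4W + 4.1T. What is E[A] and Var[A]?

E[A] = (-4)·E[W] + 4.1·E[T] = (-4)·(-27.8) + 4.1·19 = 189.1.
Var[A] = a²·Var[W] + b²·Var[T] + 2ab·Cov[W, T] with a = -4, b = 4.1.
Independence gives Cov[W, T] = 0.
= (-4)²·49.7 + 4.1²·46 + 2·(-4)·4.1·0
= 795.2 + 773.26 + 0 = 1568.46.

E[A] = 189.1, Var[A] = 1568.46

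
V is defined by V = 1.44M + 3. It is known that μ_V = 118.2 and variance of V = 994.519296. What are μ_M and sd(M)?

From V = 1.44M + 3: μ_V = a·μ_M + b, so μ_M = (μ_V − b)/a = (118.2 − 3)/1.44 = 80.
sd(V) = √994.519296 = 31.536.
sd(V) = |a|·sd(M), so sd(M) = 31.536/|1.44| = 21.9.

μ_M = 80, sd(M) = 21.9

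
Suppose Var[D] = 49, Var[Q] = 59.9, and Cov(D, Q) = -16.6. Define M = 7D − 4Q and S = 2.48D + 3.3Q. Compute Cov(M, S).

Cov(M, S) = -158.828

By bilinearity, Cov(M, S) = ac·Var[D] + bd·Var[Q] + (ad+bc)·Cov(D, Q), with a=7, b=-4, c=2.48, d=3.3.
ac·Var[D] = 7·2.48·49 = 850.64
bd·Var[Q] = (-4)·3.3·59.9 = -790.68
(ad+bc)·Cov(D, Q) = (13.18)·(-16.6) = -218.788
Cov(M, S) = 850.64 + (-790.68) + (-218.788) = -158.828.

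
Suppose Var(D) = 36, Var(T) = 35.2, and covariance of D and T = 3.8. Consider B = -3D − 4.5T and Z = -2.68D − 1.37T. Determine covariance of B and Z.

covariance of B and Z = 567.894

By bilinearity, covariance of B and Z = ac·Var(D) + bd·Var(T) + (ad+bc)·covariance of D and T, with a=-3, b=-4.5, c=-2.68, d=-1.37.
ac·Var(D) = (-3)·(-2.68)·36 = 289.44
bd·Var(T) = (-4.5)·(-1.37)·35.2 = 217.008
(ad+bc)·covariance of D and T = (16.17)·3.8 = 61.446
covariance of B and Z = 289.44 + 217.008 + 61.446 = 567.894.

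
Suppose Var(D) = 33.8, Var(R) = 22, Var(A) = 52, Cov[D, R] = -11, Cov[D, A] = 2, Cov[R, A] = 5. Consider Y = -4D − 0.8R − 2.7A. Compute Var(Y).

Var(Y) = a²·Var(D) + b²·Var(R) + c²·Var(A) + 2ab·Cov[D, R] + 2ac·Cov[D, A] + 2bc·Cov[R, A], with a = -4, b = -0.8, c = -2.7.
= 540.8 + 14.08 + 379.08 + (-70.4) + 43.2 + 21.6
= 928.36.

Var(Y) = 928.36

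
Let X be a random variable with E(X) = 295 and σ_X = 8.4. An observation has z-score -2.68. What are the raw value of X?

X = E(X) + z·σ_X = 295 + (-2.68)·8.4 = 272.488.

X = 272.488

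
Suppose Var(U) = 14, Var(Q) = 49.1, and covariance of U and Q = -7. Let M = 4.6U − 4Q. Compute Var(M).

Var(M) = 1339.44

Var(M) = a²·Var(U) + b²·Var(Q) + 2ab·covariance of U and Q with a = 4.6, b = -4.
= 4.6²·14 + (-4)²·49.1 + 2·4.6·(-4)·(-7)
= 296.24 + 785.6 + 257.6 = 1339.44.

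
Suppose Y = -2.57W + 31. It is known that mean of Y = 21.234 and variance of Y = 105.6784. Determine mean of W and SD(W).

From Y = -2.57W + 31: mean of Y = a·mean of W + b, so mean of W = (mean of Y − b)/a = (21.234 − 31)/(-2.57) = 3.8.
SD(Y) = √105.6784 = 10.28.
SD(Y) = |a|·SD(W), so SD(W) = 10.28/|-2.57| = 4.

mean of W = 3.8, SD(W) = 4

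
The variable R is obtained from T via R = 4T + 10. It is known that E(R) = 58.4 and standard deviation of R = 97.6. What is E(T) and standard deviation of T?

From R = 4T + 10: E(R) = a·E(T) + b, so E(T) = (E(R) − b)/a = (58.4 − 10)/4 = 12.1.
standard deviation of R = |a|·standard deviation of T, so standard deviation of T = 97.6/|4| = 24.4.

E(T) = 12.1, standard deviation of T = 24.4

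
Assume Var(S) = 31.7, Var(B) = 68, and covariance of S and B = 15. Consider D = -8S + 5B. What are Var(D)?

Var(D) = 2528.8

Var(D) = a²·Var(S) + b²·Var(B) + 2ab·covariance of S and B with a = -8, b = 5.
= (-8)²·31.7 + 5²·68 + 2·(-8)·5·15
= 2028.8 + 1700 + (-1200) = 2528.8.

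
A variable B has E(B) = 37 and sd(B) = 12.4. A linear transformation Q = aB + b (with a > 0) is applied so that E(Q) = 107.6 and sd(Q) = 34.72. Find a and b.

a = 2.8, b = 4

sd(Q) = a·sd(B) (a > 0), so a = 34.72/12.4 = 2.8.
E(Q) = a·E(B) + b, so b = 107.6 − 2.8·37 = 4.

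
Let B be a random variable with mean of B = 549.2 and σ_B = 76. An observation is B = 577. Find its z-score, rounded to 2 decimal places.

z = (B − mean of B) / σ_B = (577 − 549.2) / 76 ≈ 0.37.

z = 0.37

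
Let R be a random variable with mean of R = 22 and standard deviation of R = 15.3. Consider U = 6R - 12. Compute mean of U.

mean of U = 120

U = 6R - 12 is linear with a = 6, b = -12.
mean of U = a·mean of R + b = 6·22 + (-12) = 120.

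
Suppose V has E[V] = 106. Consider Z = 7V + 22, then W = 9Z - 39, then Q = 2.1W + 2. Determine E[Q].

E[Q] = 14359.7

E[Z] = 7·106 + 22 = 764.
E[W] = 9·764 + (-39) = 6837.
E[Q] = 2.1·6837 + 2 = 14359.7.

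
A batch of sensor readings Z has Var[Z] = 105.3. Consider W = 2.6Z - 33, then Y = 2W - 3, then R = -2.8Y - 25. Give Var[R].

Var[W] = 2.6²·105.3 = 711.828.
Var[Y] = 2²·711.828 = 2847.312.
Var[R] = (-2.8)²·2847.312 = 22322.92608.

Var[R] = 22322.92608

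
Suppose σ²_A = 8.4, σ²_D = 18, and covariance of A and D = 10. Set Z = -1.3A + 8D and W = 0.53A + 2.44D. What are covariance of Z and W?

covariance of Z and W = 356.2524

By bilinearity, covariance of Z and W = ac·σ²_A + bd·σ²_D + (ad+bc)·covariance of A and D, with a=-1.3, b=8, c=0.53, d=2.44.
ac·σ²_A = (-1.3)·0.53·8.4 = -5.7876
bd·σ²_D = 8·2.44·18 = 351.36
(ad+bc)·covariance of A and D = (1.068)·10 = 10.68
covariance of Z and W = -5.7876 + 351.36 + 10.68 = 356.2524.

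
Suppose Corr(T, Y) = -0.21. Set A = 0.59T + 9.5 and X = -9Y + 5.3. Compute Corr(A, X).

Corr(A, X) = 0.21

Linear rescalings preserve |correlation|; the slopes 0.59 and -9 have opposite signs, so the correlation flips sign: Corr(A, X) = −Corr(T, Y) = 0.21.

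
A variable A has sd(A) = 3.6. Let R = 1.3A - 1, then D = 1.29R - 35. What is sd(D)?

sd(R) = |1.3|·3.6 = 4.68.
sd(D) = |1.29|·4.68 = 6.0372.

sd(D) = 6.0372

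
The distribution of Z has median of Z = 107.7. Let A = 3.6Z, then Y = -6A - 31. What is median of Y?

median of A = 3.6·107.7 = 387.72.
median of Y = (-6)·387.72 + (-31) = -2357.32.

median of Y = -2357.32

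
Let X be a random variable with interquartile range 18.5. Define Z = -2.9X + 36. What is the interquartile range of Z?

Under Z = aX + b, IQR(Z) = |a|·IQR(X) = |-2.9|·18.5 = 53.65 (shifts cancel; spread scales by |a|).

IQR(Z) = 53.65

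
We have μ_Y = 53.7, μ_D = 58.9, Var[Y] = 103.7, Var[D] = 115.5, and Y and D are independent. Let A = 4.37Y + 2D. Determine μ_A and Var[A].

μ_A = 352.469, Var[A] = 2442.34853

μ_A = 4.37·μ_Y + 2·μ_D = 4.37·53.7 + 2·58.9 = 352.469.
Var[A] = a²·Var[Y] + b²·Var[D] + 2ab·Cov(Y, D) with a = 4.37, b = 2.
Independence gives Cov(Y, D) = 0.
= 4.37²·103.7 + 2²·115.5 + 2·4.37·2·0
= 1980.34853 + 462 + 0 = 2442.34853.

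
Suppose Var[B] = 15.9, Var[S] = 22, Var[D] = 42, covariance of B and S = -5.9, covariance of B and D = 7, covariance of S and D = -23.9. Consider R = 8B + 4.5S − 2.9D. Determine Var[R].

Var[R] = a²·Var[B] + b²·Var[S] + c²·Var[D] + 2ab·covariance of B and S + 2ac·covariance of B and D + 2bc·covariance of S and D, with a = 8, b = 4.5, c = -2.9.
= 1017.6 + 445.5 + 353.22 + (-424.8) + (-324.8) + 623.79
= 1690.51.

Var[R] = 1690.51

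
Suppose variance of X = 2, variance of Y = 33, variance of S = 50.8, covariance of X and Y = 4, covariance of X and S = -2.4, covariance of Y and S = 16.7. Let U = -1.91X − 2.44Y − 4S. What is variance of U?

variance of U = a²·variance of X + b²·variance of Y + c²·variance of S + 2ab·covariance of X and Y + 2ac·covariance of X and S + 2bc·covariance of Y and S, with a = -1.91, b = -2.44, c = -4.
= 7.2962 + 196.4688 + 812.8 + 37.2832 + (-36.672) + 325.984
= 1343.1602.

variance of U = 1343.1602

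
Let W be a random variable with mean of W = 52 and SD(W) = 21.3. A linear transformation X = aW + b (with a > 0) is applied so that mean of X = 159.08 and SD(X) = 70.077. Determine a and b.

a = 3.29, b = -12

SD(X) = a·SD(W) (a > 0), so a = 70.077/21.3 = 3.29.
mean of X = a·mean of W + b, so b = 159.08 − 3.29·52 = -12.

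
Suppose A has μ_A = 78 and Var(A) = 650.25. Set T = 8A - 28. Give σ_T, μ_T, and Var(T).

σ_T = 204, μ_T = 596, Var(T) = 41616

T = 8A - 28 is linear with a = 8, b = -28.
σ_A = √650.25 = 25.5.
σ_T = |a|·σ_A = |8|·25.5 = 204.
μ_T = a·μ_A + b = 8·78 + (-28) = 596.
Var(T) = a²·Var(A) = 8²·650.25 = 41616 (the additive constant -28 does not affect variance).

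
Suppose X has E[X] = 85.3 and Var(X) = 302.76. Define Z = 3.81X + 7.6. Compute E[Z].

E[Z] = 332.593

Z = 3.81X + 7.6 is linear with a = 3.81, b = 7.6.
E[Z] = a·E[X] + b = 3.81·85.3 + 7.6 = 332.593.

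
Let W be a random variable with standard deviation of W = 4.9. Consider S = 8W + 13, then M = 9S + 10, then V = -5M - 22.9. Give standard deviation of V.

standard deviation of S = |8|·4.9 = 39.2.
standard deviation of M = |9|·39.2 = 352.8.
standard deviation of V = |-5|·352.8 = 1764.

standard deviation of V = 1764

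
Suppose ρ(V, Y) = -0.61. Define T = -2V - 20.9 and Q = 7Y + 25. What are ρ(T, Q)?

Linear rescalings preserve |correlation|; the slopes -2 and 7 have opposite signs, so the correlation flips sign: ρ(T, Q) = −ρ(V, Y) = 0.61.

ρ(T, Q) = 0.61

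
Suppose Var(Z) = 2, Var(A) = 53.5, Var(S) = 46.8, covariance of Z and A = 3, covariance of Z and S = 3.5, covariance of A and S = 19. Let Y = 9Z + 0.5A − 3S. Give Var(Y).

Var(Y) = 377.575

Var(Y) = a²·Var(Z) + b²·Var(A) + c²·Var(S) + 2ab·covariance of Z and A + 2ac·covariance of Z and S + 2bc·covariance of A and S, with a = 9, b = 0.5, c = -3.
= 162 + 13.375 + 421.2 + 27 + (-189) + (-57)
= 377.575.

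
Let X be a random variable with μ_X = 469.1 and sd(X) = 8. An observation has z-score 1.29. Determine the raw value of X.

X = μ_X + z·sd(X) = 469.1 + 1.29·8 = 479.42.

X = 479.42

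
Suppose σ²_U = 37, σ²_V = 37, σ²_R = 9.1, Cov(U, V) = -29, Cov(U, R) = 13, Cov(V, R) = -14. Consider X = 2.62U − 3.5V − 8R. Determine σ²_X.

σ²_X = 492.5328

σ²_X = a²·σ²_U + b²·σ²_V + c²·σ²_R + 2ab·Cov(U, V) + 2ac·Cov(U, R) + 2bc·Cov(V, R), with a = 2.62, b = -3.5, c = -8.
= 253.9828 + 453.25 + 582.4 + 531.86 + (-544.96) + (-784)
= 492.5328.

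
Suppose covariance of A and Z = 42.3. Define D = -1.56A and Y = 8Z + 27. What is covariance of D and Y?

covariance of D and Y = a·c·covariance of A and Z = (-1.56)·8·42.3 = -527.904. Additive constants drop out.

covariance of D and Y = -527.904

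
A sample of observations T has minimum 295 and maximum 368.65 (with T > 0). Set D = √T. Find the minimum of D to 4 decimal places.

min(D) = 17.1756

√T is increasing on this domain, so min(D) comes from min(T) = 295: min(D) = √(295) ≈ 17.1756.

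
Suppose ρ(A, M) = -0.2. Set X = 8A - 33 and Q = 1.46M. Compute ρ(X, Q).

ρ(X, Q) = -0.2

Linear rescalings preserve correlation up to sign; here the slopes 8 and 1.46 have the same sign, so ρ(X, Q) = ρ(A, M) = -0.2.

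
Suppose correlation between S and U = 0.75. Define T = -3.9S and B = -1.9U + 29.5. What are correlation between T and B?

correlation between T and B = 0.75

Linear rescalings preserve correlation up to sign; here the slopes -3.9 and -1.9 have the same sign, so correlation between T and B = correlation between S and U = 0.75.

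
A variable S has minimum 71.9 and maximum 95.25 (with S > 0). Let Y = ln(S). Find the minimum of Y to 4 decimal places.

ln(S) is increasing on this domain, so min(Y) comes from min(S) = 71.9: min(Y) = ln(71.9) ≈ 4.2753.

min(Y) = 4.2753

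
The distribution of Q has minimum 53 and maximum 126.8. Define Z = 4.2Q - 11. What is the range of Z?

Range(Z) = 309.96

Range of Q = 126.8 − 53 = 73.8.
Range(Z) = |a|·Range(Q) = |4.2|·73.8 = 309.96.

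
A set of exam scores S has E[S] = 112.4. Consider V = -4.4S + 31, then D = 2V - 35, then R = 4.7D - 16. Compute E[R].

E[R] = -4537.964

E[V] = (-4.4)·112.4 + 31 = -463.56.
E[D] = 2·(-463.56) + (-35) = -962.12.
E[R] = 4.7·(-962.12) + (-16) = -4537.964.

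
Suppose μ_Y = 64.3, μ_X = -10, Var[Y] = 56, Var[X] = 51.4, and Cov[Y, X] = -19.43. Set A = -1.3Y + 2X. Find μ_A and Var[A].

μ_A = -103.59, Var[A] = 401.276

μ_A = (-1.3)·μ_Y + 2·μ_X = (-1.3)·64.3 + 2·(-10) = -103.59.
Var[A] = a²·Var[Y] + b²·Var[X] + 2ab·Cov[Y, X] with a = -1.3, b = 2.
= (-1.3)²·56 + 2²·51.4 + 2·(-1.3)·2·(-19.43)
= 94.64 + 205.6 + 101.036 = 401.276.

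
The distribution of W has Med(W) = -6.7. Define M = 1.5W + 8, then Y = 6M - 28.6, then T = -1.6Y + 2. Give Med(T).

Med(T) = 67.44

Med(M) = 1.5·(-6.7) + 8 = -2.05.
Med(Y) = 6·(-2.05) + (-28.6) = -40.9.
Med(T) = (-1.6)·(-40.9) + 2 = 67.44.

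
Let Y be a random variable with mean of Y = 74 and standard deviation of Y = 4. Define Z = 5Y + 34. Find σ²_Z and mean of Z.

σ²_Z = 400, mean of Z = 404

Z = 5Y + 34 is linear with a = 5, b = 34.
σ²_Y = 4² = 16.
σ²_Z = a²·σ²_Y = 5²·16 = 400 (the additive constant 34 does not affect variance).
mean of Z = a·mean of Y + b = 5·74 + 34 = 404.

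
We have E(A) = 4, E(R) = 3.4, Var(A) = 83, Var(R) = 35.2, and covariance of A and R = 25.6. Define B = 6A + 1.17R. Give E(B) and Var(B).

E(B) = 27.978, Var(B) = 3395.60928

E(B) = 6·E(A) + 1.17·E(R) = 6·4 + 1.17·3.4 = 27.978.
Var(B) = a²·Var(A) + b²·Var(R) + 2ab·covariance of A and R with a = 6, b = 1.17.
= 6²·83 + 1.17²·35.2 + 2·6·1.17·25.6
= 2988 + 48.18528 + 359.424 = 3395.60928.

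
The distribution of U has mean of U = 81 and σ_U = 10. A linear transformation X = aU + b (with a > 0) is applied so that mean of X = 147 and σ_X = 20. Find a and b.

a = 2, b = -15

σ_X = a·σ_U (a > 0), so a = 20/10 = 2.
mean of X = a·mean of U + b, so b = 147 − 2·81 = -15.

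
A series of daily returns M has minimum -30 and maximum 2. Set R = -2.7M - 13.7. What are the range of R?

Range of M = 2 − (-30) = 32.
Range(R) = |a|·Range(M) = |-2.7|·32 = 86.4.

Range(R) = 86.4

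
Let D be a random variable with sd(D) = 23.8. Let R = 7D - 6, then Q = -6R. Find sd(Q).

sd(Q) = 999.6

sd(R) = |7|·23.8 = 166.6.
sd(Q) = |-6|·166.6 = 999.6.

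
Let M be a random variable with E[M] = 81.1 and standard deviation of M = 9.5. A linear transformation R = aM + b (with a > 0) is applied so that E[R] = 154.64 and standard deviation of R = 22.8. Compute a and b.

a = 2.4, b = -40

standard deviation of R = a·standard deviation of M (a > 0), so a = 22.8/9.5 = 2.4.
E[R] = a·E[M] + b, so b = 154.64 − 2.4·81.1 = -40.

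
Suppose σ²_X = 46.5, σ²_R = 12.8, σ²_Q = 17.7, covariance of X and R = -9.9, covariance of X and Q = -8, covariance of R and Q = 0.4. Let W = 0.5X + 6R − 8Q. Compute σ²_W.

σ²_W = a²·σ²_X + b²·σ²_R + c²·σ²_Q + 2ab·covariance of X and R + 2ac·covariance of X and Q + 2bc·covariance of R and Q, with a = 0.5, b = 6, c = -8.
= 11.625 + 460.8 + 1132.8 + (-59.4) + 64 + (-38.4)
= 1571.425.

σ²_W = 1571.425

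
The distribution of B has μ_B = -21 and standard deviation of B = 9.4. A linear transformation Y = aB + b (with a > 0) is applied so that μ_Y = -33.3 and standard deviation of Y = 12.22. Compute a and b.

a = 1.3, b = -6

standard deviation of Y = a·standard deviation of B (a > 0), so a = 12.22/9.4 = 1.3.
μ_Y = a·μ_B + b, so b = -33.3 − 1.3·(-21) = -6.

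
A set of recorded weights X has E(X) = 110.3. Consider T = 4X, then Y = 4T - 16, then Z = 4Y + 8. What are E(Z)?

E(Z) = 7003.2

E(T) = 4·110.3 = 441.2.
E(Y) = 4·441.2 + (-16) = 1748.8.
E(Z) = 4·1748.8 + 8 = 7003.2.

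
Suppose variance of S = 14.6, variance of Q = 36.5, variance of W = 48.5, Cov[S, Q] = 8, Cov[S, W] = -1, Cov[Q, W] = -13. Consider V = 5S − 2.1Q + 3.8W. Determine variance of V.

variance of V = 1227.785

variance of V = a²·variance of S + b²·variance of Q + c²·variance of W + 2ab·Cov[S, Q] + 2ac·Cov[S, W] + 2bc·Cov[Q, W], with a = 5, b = -2.1, c = 3.8.
= 365 + 160.965 + 700.34 + (-168) + (-38) + 207.48
= 1227.785.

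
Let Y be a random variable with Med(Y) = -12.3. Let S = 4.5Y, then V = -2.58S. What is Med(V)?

Med(V) = 142.803

Med(S) = 4.5·(-12.3) = -55.35.
Med(V) = (-2.58)·(-55.35) = 142.803.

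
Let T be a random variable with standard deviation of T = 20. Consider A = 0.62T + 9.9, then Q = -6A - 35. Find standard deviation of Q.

standard deviation of A = |0.62|·20 = 12.4.
standard deviation of Q = |-6|·12.4 = 74.4.

standard deviation of Q = 74.4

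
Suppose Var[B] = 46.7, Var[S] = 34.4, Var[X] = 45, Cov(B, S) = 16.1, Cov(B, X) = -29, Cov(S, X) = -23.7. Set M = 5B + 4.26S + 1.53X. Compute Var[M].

Var[M] = 1830.33422

Var[M] = a²·Var[B] + b²·Var[S] + c²·Var[X] + 2ab·Cov(B, S) + 2ac·Cov(B, X) + 2bc·Cov(S, X), with a = 5, b = 4.26, c = 1.53.
= 1167.5 + 624.27744 + 105.3405 + 685.86 + (-443.7) + (-308.94372)
= 1830.33422.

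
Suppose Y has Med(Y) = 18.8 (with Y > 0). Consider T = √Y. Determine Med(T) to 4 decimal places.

√Y is monotone on this domain, so Med(T) = √(18.8) ≈ 4.3359.

Med(T) = 4.3359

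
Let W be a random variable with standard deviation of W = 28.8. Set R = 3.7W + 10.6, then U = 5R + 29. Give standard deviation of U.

standard deviation of U = 532.8

standard deviation of R = |3.7|·28.8 = 106.56.
standard deviation of U = |5|·106.56 = 532.8.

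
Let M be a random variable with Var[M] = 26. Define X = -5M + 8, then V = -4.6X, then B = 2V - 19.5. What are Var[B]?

Var[X] = (-5)²·26 = 650.
Var[V] = (-4.6)²·650 = 13754.
Var[B] = 2²·13754 = 55016.

Var[B] = 55016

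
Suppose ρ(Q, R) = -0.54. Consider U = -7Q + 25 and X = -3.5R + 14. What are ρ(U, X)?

ρ(U, X) = -0.54

Linear rescalings preserve correlation up to sign; here the slopes -7 and -3.5 have the same sign, so ρ(U, X) = ρ(Q, R) = -0.54.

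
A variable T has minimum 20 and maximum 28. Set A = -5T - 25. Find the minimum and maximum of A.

a = -5 < 0, so order reverses: min(A) = a·max(T)+b = (-5)·28 + (-25) = -165; max(A) = a·min(T)+b = (-5)·20 + (-25) = -125.

min(A) = -165, max(A) = -125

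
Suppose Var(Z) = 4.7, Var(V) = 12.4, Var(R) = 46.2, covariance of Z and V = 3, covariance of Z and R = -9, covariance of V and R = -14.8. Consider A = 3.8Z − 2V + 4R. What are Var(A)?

Var(A) = 774.268

Var(A) = a²·Var(Z) + b²·Var(V) + c²·Var(R) + 2ab·covariance of Z and V + 2ac·covariance of Z and R + 2bc·covariance of V and R, with a = 3.8, b = -2, c = 4.
= 67.868 + 49.6 + 739.2 + (-45.6) + (-273.6) + 236.8
= 774.268.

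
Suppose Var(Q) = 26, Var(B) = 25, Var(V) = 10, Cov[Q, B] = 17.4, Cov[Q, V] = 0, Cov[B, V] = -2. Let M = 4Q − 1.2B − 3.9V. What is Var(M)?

Var(M) = 418.34

Var(M) = a²·Var(Q) + b²·Var(B) + c²·Var(V) + 2ab·Cov[Q, B] + 2ac·Cov[Q, V] + 2bc·Cov[B, V], with a = 4, b = -1.2, c = -3.9.
= 416 + 36 + 152.1 + (-167.04) + 0 + (-18.72)
= 418.34.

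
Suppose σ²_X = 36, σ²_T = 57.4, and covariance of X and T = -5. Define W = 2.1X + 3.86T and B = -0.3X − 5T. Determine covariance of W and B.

covariance of W and B = -1072.21

By bilinearity, covariance of W and B = ac·σ²_X + bd·σ²_T + (ad+bc)·covariance of X and T, with a=2.1, b=3.86, c=-0.3, d=-5.
ac·σ²_X = 2.1·(-0.3)·36 = -22.68
bd·σ²_T = 3.86·(-5)·57.4 = -1107.82
(ad+bc)·covariance of X and T = (-11.658)·(-5) = 58.29
covariance of W and B = -22.68 + (-1107.82) + 58.29 = -1072.21.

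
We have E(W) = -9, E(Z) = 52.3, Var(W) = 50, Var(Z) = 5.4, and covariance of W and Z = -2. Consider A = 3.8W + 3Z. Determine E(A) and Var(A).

E(A) = 122.7, Var(A) = 725

E(A) = 3.8·E(W) + 3·E(Z) = 3.8·(-9) + 3·52.3 = 122.7.
Var(A) = a²·Var(W) + b²·Var(Z) + 2ab·covariance of W and Z with a = 3.8, b = 3.
= 3.8²·50 + 3²·5.4 + 2·3.8·3·(-2)
= 722 + 48.6 + (-45.6) = 725.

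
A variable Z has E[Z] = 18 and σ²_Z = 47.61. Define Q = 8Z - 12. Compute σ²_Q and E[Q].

σ²_Q = 3047.04, E[Q] = 132

Q = 8Z - 12 is linear with a = 8, b = -12.
σ²_Q = a²·σ²_Z = 8²·47.61 = 3047.04 (the additive constant -12 does not affect variance).
E[Q] = a·E[Z] + b = 8·18 + (-12) = 132.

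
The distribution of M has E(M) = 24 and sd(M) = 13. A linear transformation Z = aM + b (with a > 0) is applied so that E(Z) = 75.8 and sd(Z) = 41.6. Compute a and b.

sd(Z) = a·sd(M) (a > 0), so a = 41.6/13 = 3.2.
E(Z) = a·E(M) + b, so b = 75.8 − 3.2·24 = -1.

a = 3.2, b = -1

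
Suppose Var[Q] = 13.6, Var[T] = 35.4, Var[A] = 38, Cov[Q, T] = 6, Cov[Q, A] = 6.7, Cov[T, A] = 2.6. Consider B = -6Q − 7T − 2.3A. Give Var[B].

Var[B] = 3197.86

Var[B] = a²·Var[Q] + b²·Var[T] + c²·Var[A] + 2ab·Cov[Q, T] + 2ac·Cov[Q, A] + 2bc·Cov[T, A], with a = -6, b = -7, c = -2.3.
= 489.6 + 1734.6 + 201.02 + 504 + 184.92 + 83.72
= 3197.86.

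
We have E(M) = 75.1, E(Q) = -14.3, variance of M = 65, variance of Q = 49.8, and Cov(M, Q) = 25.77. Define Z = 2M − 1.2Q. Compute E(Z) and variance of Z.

E(Z) = 2·E(M) + (-1.2)·E(Q) = 2·75.1 + (-1.2)·(-14.3) = 167.36.
variance of Z = a²·variance of M + b²·variance of Q + 2ab·Cov(M, Q) with a = 2, b = -1.2.
= 2²·65 + (-1.2)²·49.8 + 2·2·(-1.2)·25.77
= 260 + 71.712 + (-123.696) = 208.016.

E(Z) = 167.36, variance of Z = 208.016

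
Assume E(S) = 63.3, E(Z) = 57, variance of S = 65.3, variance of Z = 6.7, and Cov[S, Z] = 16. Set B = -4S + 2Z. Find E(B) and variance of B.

E(B) = (-4)·E(S) + 2·E(Z) = (-4)·63.3 + 2·57 = -139.2.
variance of B = a²·variance of S + b²·variance of Z + 2ab·Cov[S, Z] with a = -4, b = 2.
= (-4)²·65.3 + 2²·6.7 + 2·(-4)·2·16
= 1044.8 + 26.8 + (-256) = 815.6.

E(B) = -139.2, variance of B = 815.6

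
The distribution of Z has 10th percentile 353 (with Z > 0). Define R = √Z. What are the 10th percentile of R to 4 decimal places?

√Z is increasing, so P_{10}(R) = g(P_{10}(Z)) ≈ 18.7883.

10th percentile of R = 18.7883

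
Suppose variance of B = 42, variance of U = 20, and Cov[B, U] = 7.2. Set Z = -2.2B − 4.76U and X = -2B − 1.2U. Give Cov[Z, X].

By bilinearity, Cov[Z, X] = ac·variance of B + bd·variance of U + (ad+bc)·Cov[B, U], with a=-2.2, b=-4.76, c=-2, d=-1.2.
ac·variance of B = (-2.2)·(-2)·42 = 184.8
bd·variance of U = (-4.76)·(-1.2)·20 = 114.24
(ad+bc)·Cov[B, U] = (12.16)·7.2 = 87.552
Cov[Z, X] = 184.8 + 114.24 + 87.552 = 386.592.

Cov[Z, X] = 386.592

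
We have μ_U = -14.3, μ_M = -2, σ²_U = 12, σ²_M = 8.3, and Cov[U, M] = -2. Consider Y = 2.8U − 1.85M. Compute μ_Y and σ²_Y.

μ_Y = -36.34, σ²_Y = 143.20675

μ_Y = 2.8·μ_U + (-1.85)·μ_M = 2.8·(-14.3) + (-1.85)·(-2) = -36.34.
σ²_Y = a²·σ²_U + b²·σ²_M + 2ab·Cov[U, M] with a = 2.8, b = -1.85.
= 2.8²·12 + (-1.85)²·8.3 + 2·2.8·(-1.85)·(-2)
= 94.08 + 28.40675 + 20.72 = 143.20675.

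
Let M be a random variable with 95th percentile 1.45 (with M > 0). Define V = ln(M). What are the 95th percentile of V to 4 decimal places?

95th percentile of V = 0.3716

ln(M) is increasing, so P_{95}(V) = g(P_{95}(M)) ≈ 0.3716.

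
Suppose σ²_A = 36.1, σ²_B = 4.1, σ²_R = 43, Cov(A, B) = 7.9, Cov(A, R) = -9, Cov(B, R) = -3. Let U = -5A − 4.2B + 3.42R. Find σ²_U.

σ²_U = a²·σ²_A + b²·σ²_B + c²·σ²_R + 2ab·Cov(A, B) + 2ac·Cov(A, R) + 2bc·Cov(B, R), with a = -5, b = -4.2, c = 3.42.
= 902.5 + 72.324 + 502.9452 + 331.8 + 307.8 + 86.184
= 2203.5532.

σ²_U = 2203.5532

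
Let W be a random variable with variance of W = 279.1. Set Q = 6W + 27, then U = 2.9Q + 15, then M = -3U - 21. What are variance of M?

variance of Q = 6²·279.1 = 10047.6.
variance of U = 2.9²·10047.6 = 84500.316.
variance of M = (-3)²·84500.316 = 760502.844.

variance of M = 760502.844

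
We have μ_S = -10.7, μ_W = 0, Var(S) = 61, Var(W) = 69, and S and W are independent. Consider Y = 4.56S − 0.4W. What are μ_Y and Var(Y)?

μ_Y = 4.56·μ_S + (-0.4)·μ_W = 4.56·(-10.7) + (-0.4)·0 = -48.792.
Var(Y) = a²·Var(S) + b²·Var(W) + 2ab·Cov[S, W] with a = 4.56, b = -0.4.
Independence gives Cov[S, W] = 0.
= 4.56²·61 + (-0.4)²·69 + 2·4.56·(-0.4)·0
= 1268.4096 + 11.04 + 0 = 1279.4496.

μ_Y = -48.792, Var(Y) = 1279.4496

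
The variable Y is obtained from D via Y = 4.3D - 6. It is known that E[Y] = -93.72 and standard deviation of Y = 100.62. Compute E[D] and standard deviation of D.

From Y = 4.3D - 6: E[Y] = a·E[D] + b, so E[D] = (E[Y] − b)/a = (-93.72 − (-6))/4.3 = -20.4.
standard deviation of Y = |a|·standard deviation of D, so standard deviation of D = 100.62/|4.3| = 23.4.

E[D] = -20.4, standard deviation of D = 23.4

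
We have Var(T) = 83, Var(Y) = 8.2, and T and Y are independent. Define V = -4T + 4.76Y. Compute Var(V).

Var(V) = 1513.79232

Var(V) = a²·Var(T) + b²·Var(Y) + 2ab·covariance of T and Y with a = -4, b = 4.76.
Independence gives covariance of T and Y = 0.
= (-4)²·83 + 4.76²·8.2 + 2·(-4)·4.76·0
= 1328 + 185.79232 + 0 = 1513.79232.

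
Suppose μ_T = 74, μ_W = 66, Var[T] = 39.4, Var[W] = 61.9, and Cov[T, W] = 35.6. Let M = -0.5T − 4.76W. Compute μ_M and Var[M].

μ_M = (-0.5)·μ_T + (-4.76)·μ_W = (-0.5)·74 + (-4.76)·66 = -351.16.
Var[M] = a²·Var[T] + b²·Var[W] + 2ab·Cov[T, W] with a = -0.5, b = -4.76.
= (-0.5)²·39.4 + (-4.76)²·61.9 + 2·(-0.5)·(-4.76)·35.6
= 9.85 + 1402.50544 + 169.456 = 1581.81144.

μ_M = -351.16, Var[M] = 1581.81144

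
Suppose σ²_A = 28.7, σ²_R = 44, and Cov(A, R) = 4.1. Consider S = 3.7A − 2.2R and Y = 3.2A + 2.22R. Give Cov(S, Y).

Cov(S, Y) = 129.7254

By bilinearity, Cov(S, Y) = ac·σ²_A + bd·σ²_R + (ad+bc)·Cov(A, R), with a=3.7, b=-2.2, c=3.2, d=2.22.
ac·σ²_A = 3.7·3.2·28.7 = 339.808
bd·σ²_R = (-2.2)·2.22·44 = -214.896
(ad+bc)·Cov(A, R) = (1.174)·4.1 = 4.8134
Cov(S, Y) = 339.808 + (-214.896) + 4.8134 = 129.7254.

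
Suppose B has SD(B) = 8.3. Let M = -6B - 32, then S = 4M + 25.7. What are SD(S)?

SD(S) = 199.2

SD(M) = |-6|·8.3 = 49.8.
SD(S) = |4|·49.8 = 199.2.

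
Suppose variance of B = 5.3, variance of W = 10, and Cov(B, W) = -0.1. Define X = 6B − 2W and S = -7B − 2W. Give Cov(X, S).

By bilinearity, Cov(X, S) = ac·variance of B + bd·variance of W + (ad+bc)·Cov(B, W), with a=6, b=-2, c=-7, d=-2.
ac·variance of B = 6·(-7)·5.3 = -222.6
bd·variance of W = (-2)·(-2)·10 = 40
(ad+bc)·Cov(B, W) = (2)·(-0.1) = -0.2
Cov(X, S) = -222.6 + 40 + (-0.2) = -182.8.

Cov(X, S) = -182.8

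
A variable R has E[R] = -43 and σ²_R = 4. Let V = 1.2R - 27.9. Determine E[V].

V = 1.2R - 27.9 is linear with a = 1.2, b = -27.9.
E[V] = a·E[R] + b = 1.2·(-43) + (-27.9) = -79.5.

E[V] = -79.5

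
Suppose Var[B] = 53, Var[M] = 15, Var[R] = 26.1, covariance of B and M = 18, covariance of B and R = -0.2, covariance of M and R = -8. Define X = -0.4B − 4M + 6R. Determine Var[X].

Var[X] = 1630.64

Var[X] = a²·Var[B] + b²·Var[M] + c²·Var[R] + 2ab·covariance of B and M + 2ac·covariance of B and R + 2bc·covariance of M and R, with a = -0.4, b = -4, c = 6.
= 8.48 + 240 + 939.6 + 57.6 + 0.96 + 384
= 1630.64.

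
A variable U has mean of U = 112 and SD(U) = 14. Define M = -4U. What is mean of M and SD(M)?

mean of M = -448, SD(M) = 56

M = -4U is linear with a = -4, b = 0.
mean of M = a·mean of U + b = (-4)·112 = -448.
SD(M) = |a|·SD(U) = |-4|·14 = 56.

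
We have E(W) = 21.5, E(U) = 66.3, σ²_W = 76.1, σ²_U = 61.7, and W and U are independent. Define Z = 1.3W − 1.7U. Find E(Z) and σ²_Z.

E(Z) = -84.76, σ²_Z = 306.922

E(Z) = 1.3·E(W) + (-1.7)·E(U) = 1.3·21.5 + (-1.7)·66.3 = -84.76.
σ²_Z = a²·σ²_W + b²·σ²_U + 2ab·covariance of W and U with a = 1.3, b = -1.7.
Independence gives covariance of W and U = 0.
= 1.3²·76.1 + (-1.7)²·61.7 + 2·1.3·(-1.7)·0
= 128.609 + 178.313 + 0 = 306.922.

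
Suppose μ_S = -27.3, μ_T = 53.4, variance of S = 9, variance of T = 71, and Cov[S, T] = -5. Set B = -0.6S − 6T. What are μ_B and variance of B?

μ_B = (-0.6)·μ_S + (-6)·μ_T = (-0.6)·(-27.3) + (-6)·53.4 = -304.02.
variance of B = a²·variance of S + b²·variance of T + 2ab·Cov[S, T] with a = -0.6, b = -6.
= (-0.6)²·9 + (-6)²·71 + 2·(-0.6)·(-6)·(-5)
= 3.24 + 2556 + (-36) = 2523.24.

μ_B = -304.02, variance of B = 2523.24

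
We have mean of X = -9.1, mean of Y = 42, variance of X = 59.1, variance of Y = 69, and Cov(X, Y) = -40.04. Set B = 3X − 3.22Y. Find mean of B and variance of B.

mean of B = 3·mean of X + (-3.22)·mean of Y = 3·(-9.1) + (-3.22)·42 = -162.54.
variance of B = a²·variance of X + b²·variance of Y + 2ab·Cov(X, Y) with a = 3, b = -3.22.
= 3²·59.1 + (-3.22)²·69 + 2·3·(-3.22)·(-40.04)
= 531.9 + 715.4196 + 773.5728 = 2020.8924.

mean of B = -162.54, variance of B = 2020.8924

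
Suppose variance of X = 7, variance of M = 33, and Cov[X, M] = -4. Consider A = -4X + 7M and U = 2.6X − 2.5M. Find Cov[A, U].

Cov[A, U] = -763.1

By bilinearity, Cov[A, U] = ac·variance of X + bd·variance of M + (ad+bc)·Cov[X, M], with a=-4, b=7, c=2.6, d=-2.5.
ac·variance of X = (-4)·2.6·7 = -72.8
bd·variance of M = 7·(-2.5)·33 = -577.5
(ad+bc)·Cov[X, M] = (28.2)·(-4) = -112.8
Cov[A, U] = -72.8 + (-577.5) + (-112.8) = -763.1.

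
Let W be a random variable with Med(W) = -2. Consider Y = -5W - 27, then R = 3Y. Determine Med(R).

Med(Y) = (-5)·(-2) + (-27) = -17.
Med(R) = 3·(-17) = -51.

Med(R) = -51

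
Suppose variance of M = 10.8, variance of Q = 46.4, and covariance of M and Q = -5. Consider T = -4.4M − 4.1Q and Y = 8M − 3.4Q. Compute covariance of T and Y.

covariance of T and Y = 355.856

By bilinearity, covariance of T and Y = ac·variance of M + bd·variance of Q + (ad+bc)·covariance of M and Q, with a=-4.4, b=-4.1, c=8, d=-3.4.
ac·variance of M = (-4.4)·8·10.8 = -380.16
bd·variance of Q = (-4.1)·(-3.4)·46.4 = 646.816
(ad+bc)·covariance of M and Q = (-17.84)·(-5) = 89.2
covariance of T and Y = -380.16 + 646.816 + 89.2 = 355.856.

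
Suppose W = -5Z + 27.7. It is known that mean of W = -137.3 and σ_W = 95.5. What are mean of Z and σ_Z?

From W = -5Z + 27.7: mean of W = a·mean of Z + b, so mean of Z = (mean of W − b)/a = (-137.3 − 27.7)/(-5) = 33.
σ_W = |a|·σ_Z, so σ_Z = 95.5/|-5| = 19.1.

mean of Z = 33, σ_Z = 19.1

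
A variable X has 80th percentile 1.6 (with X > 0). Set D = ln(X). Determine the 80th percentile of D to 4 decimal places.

ln(X) is increasing, so P_{80}(D) = g(P_{80}(X)) ≈ 0.47.

80th percentile of D = 0.47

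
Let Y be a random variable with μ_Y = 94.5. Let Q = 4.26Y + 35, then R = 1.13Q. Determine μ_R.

μ_R = 494.4541

μ_Q = 4.26·94.5 + 35 = 437.57.
μ_R = 1.13·437.57 = 494.4541.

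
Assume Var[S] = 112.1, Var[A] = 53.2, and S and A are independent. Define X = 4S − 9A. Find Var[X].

Var[X] = a²·Var[S] + b²·Var[A] + 2ab·Cov[S, A] with a = 4, b = -9.
Independence gives Cov[S, A] = 0.
= 4²·112.1 + (-9)²·53.2 + 2·4·(-9)·0
= 1793.6 + 4309.2 + 0 = 6102.8.

Var[X] = 6102.8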